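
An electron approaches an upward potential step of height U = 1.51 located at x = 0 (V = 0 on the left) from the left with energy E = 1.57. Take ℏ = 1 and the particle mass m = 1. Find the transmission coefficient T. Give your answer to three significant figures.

On each side the TISE gives plane waves with k = √(2m(E − V))/ℏ: k₁ = √(2·1·1.57) = 1.772, k₂ = √(2·1·0.06) = 0.3464.
Continuity of ψ and ψ′ at the step yields the reflection amplitude r = (k₁ − k₂)/(k₁ + k₂) = 0.6730; thus R = |r|² = 0.4529, T = 0.5471.

T = 0.547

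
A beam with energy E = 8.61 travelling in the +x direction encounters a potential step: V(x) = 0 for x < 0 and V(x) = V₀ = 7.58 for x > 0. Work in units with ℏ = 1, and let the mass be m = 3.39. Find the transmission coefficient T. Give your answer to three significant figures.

On each side the TISE gives plane waves with k = √(2m(E − V))/ℏ: k₁ = √(2·3.39·8.61) = 7.640, k₂ = √(2·3.39·1.03) = 2.643.
Continuity of ψ and ψ′ at the step yields the reflection amplitude r = (k₁ − k₂)/(k₁ + k₂) = 0.4860; thus R = |r|² = 0.2362, T = 0.7638.

T = 0.764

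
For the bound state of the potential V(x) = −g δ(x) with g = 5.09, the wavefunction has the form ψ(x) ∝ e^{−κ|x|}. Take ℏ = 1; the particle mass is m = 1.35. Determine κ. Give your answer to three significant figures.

Integrating the TISE across x = 0 gives the cusp condition ψ'(0⁺) − ψ'(0⁻) = −(2mg/ℏ²)ψ(0).
With ψ ∝ e^{−κ|x|} this yields −2κ = −2mg/ℏ², so κ = mg/ℏ² = 6.872.

κ = 6.87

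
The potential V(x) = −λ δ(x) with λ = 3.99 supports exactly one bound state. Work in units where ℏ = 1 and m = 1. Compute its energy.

For x ≠ 0 the bound state is ψ ∝ e^{−κ|x|}; integrating the TISE across the delta gives the cusp condition 2κ = 2mλ/ℏ², so κ = 3.990.
Then E = −ℏ²κ²/(2m) = −mλ²/(2ℏ²) = -7.960.

E = -7.96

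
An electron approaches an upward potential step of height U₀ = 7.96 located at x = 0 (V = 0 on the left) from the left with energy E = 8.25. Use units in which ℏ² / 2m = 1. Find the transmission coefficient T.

T = 0.532

On each side the TISE gives plane waves with k = √(2m(E − V))/ℏ: k₁ = √(2·½·8.25) = 2.872, k₂ = √(2·½·0.29) = 0.5385.
Continuity of ψ and ψ′ at the step yields the reflection amplitude r = (k₁ − k₂)/(k₁ + k₂) = 0.6842; thus R = |r|² = 0.4682, T = 0.5318.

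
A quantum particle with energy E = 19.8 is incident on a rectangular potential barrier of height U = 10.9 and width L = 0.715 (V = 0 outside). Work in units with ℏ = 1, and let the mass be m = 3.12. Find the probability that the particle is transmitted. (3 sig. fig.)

T = 0.899

Above the barrier the interior wavenumber is k₂ = √(2m(E − U))/ℏ = 7.452, giving phase k₂L = 5.328.
T = [1 + U² sin²(k₂L) / (4E(E − U))]⁻¹ = 1/1.112 = 0.899.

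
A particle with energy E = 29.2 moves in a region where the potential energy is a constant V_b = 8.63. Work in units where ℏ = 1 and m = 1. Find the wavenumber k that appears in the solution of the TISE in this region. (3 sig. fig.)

With E > V_b the solution is oscillatory, ψ ∝ e^{±ikx} with k = √(2m(E − V_b))/ℏ.
k = √(2 × 1 × 20.57) = 6.414.

k = 6.41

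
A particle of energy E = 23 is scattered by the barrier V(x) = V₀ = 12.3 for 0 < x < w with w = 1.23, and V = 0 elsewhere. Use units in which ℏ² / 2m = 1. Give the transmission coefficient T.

T = 0.916

Above the barrier the interior wavenumber is k₂ = √(2m(E − V₀))/ℏ = 3.271, giving phase k₂w = 4.023.
Matching at both interfaces gives T⁻¹ = 1 + V₀² sin²(k₂w) / [4E(E − V₀)] = 1.092, hence T = 0.916.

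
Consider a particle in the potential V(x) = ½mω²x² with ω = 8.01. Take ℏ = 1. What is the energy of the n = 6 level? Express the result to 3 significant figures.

Using E_n = (n + ½)ℏω: E_6 = 6.5 × 8.01 = 52.07.

E = 52.1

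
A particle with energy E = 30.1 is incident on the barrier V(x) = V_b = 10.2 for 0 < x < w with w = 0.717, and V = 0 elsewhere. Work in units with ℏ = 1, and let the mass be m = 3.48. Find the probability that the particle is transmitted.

T = 0.971

Above the barrier the interior wavenumber is k₂ = √(2m(E − V_b))/ℏ = 11.77, giving phase k₂w = 8.438.
Matching at both interfaces gives T⁻¹ = 1 + V_b² sin²(k₂w) / [4E(E − V_b)] = 1.030, hence T = 0.971.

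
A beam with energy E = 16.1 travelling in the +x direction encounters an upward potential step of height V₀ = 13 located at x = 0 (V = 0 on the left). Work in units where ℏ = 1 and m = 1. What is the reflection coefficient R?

On each side the TISE gives plane waves with k = √(2m(E − V))/ℏ: k₁ = √(2·1·16.1) = 5.675, k₂ = √(2·1·3.1) = 2.490.
Matching ψ and ψ′ at x = 0 gives r = (k₁ − k₂)/(k₁ + k₂), so R = r² = 0.1521 and T = 1 − R = 0.8479.

R = 0.152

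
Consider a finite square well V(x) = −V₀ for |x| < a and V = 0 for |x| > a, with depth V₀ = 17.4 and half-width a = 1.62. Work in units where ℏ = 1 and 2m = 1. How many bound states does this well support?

Define the well-strength parameter z₀ = (a/ℏ)√(2mV₀) = 1.62 × √(2·0.5·17.4) = 6.758.
The even/odd transcendental equations gain one root per π/2 in z₀, giving N = 1 + ⌊2z₀/π⌋ = 1 + ⌊4.302⌋ = 5.

N = 5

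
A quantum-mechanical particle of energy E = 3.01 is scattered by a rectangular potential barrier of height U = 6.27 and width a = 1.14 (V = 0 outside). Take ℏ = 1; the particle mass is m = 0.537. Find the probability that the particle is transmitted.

Since E < U the interior solution is evanescent with decay constant κ = √(2m(U − E))/ℏ = 1.871.
κa = 2.133, sinh(κa) = 4.161.
The exact tunnelling result is T⁻¹ = 1 + U² sinh²(κa) / [4E(U − E)] = 18.34, so T = 0.0545.

T = 0.0545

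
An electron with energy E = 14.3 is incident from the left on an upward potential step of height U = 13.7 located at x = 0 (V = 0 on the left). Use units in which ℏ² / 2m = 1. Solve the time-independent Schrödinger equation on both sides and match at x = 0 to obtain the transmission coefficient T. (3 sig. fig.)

T = 0.564

The wavenumbers are k₁ = √(2mE)/ℏ = 3.782 on the left and k₂ = √(2m(E − U))/ℏ = 0.7746 on the right.
Continuity of ψ and ψ′ at the step yields the reflection amplitude r = (k₁ − k₂)/(k₁ + k₂) = 0.6600; thus R = |r|² = 0.4356, T = 0.5644.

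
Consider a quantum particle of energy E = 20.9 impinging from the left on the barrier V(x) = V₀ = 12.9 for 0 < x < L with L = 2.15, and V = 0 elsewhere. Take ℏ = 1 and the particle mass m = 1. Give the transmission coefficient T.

T = 0.882

E > V₀: inside the barrier k₂ = √(2m(E − V₀))/ℏ = 4.000, k₂L = 8.600.
T = [1 + V₀² sin²(k₂L) / (4E(E − V₀))]⁻¹ = 1/1.134 = 0.882.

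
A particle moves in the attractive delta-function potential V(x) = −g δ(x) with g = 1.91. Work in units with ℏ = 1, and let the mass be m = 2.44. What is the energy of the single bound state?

The bound state is ψ(x) = √κ e^{−κ|x|}. The derivative jump ψ'(0⁺) − ψ'(0⁻) = −(2mg/ℏ²)ψ(0) fixes κ = mg/ℏ² = 4.660.
Then E = −ℏ²κ²/(2m) = −mg²/(2ℏ²) = -4.451.

E = -4.45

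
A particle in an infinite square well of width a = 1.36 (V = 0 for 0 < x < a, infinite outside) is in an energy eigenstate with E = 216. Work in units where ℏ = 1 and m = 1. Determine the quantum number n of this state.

For an infinite well E_n = n²π²ℏ²/(2ma²), so n = (a/πℏ)√(2mE).
n = (1.36/π) × √(2 × 1 × 216) = 8.998 → n = 9.

n = 9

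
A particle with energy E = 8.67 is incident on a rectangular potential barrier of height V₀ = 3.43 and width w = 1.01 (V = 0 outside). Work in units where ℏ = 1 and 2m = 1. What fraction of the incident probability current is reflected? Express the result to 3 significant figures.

R = 0.0340

Above the barrier the interior wavenumber is k₂ = √(2m(E − V₀))/ℏ = 2.289, giving phase k₂w = 2.312.
Matching at both interfaces gives T⁻¹ = 1 + V₀² sin²(k₂w) / [4E(E − V₀)] = 1.035, hence T = 0.966.
R = 1 − T = 0.0340.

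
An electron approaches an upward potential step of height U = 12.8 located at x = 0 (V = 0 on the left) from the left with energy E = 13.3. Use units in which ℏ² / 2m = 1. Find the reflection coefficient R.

On each side the TISE gives plane waves with k = √(2m(E − V))/ℏ: k₁ = √(2·½·13.3) = 3.647, k₂ = √(2·½·0.5) = 0.7071.
Matching ψ and ψ′ at x = 0 gives r = (k₁ − k₂)/(k₁ + k₂), so R = r² = 0.4559 and T = 1 − R = 0.5441.

R = 0.456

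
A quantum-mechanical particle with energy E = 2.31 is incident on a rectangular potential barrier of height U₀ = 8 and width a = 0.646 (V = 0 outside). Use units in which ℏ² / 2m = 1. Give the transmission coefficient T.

T = 0.142

Since E < U₀ the interior solution is evanescent with decay constant κ = √(2m(U₀ − E))/ℏ = 2.385.
κa = 1.541, sinh(κa) = 2.227.
Matching ψ, ψ′ at both faces gives T = [1 + U₀² sinh²(κa) / (4E(U₀ − E))]⁻¹ = 1/7.040 = 0.142.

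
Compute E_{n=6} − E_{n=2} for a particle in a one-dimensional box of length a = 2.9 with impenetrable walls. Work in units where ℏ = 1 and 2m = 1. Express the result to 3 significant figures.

E_n = n²π²ℏ²/(2ma²), so ΔE = (6² − 2²) π²ℏ²/(2ma²).
ΔE = 32 × π² / (2 × 0.5 × 2.9²) = 37.55.

ΔE = 37.6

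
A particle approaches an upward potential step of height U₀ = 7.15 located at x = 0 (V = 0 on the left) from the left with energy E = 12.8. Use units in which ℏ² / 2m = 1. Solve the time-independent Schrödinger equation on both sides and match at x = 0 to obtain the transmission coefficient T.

The wavenumbers are k₁ = √(2mE)/ℏ = 3.578 on the left and k₂ = √(2m(E − U₀))/ℏ = 2.377 on the right.
Matching ψ and ψ′ at x = 0 gives r = (k₁ − k₂)/(k₁ + k₂), so R = r² = 0.04066 and T = 1 − R = 0.9593.

T = 0.959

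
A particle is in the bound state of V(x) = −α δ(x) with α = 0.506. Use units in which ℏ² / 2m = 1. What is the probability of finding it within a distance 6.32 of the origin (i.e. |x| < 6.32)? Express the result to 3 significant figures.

The normalised bound state is ψ = √κ e^{−κ|x|} with κ = mα/ℏ² = 0.2530.
P(|x| < d) = ∫_{−d}^{d} κ e^{−2κ|x|} dx = 1 − e^{−2κd} = 1 − e^{−3.198} = 0.9592.

P = 0.959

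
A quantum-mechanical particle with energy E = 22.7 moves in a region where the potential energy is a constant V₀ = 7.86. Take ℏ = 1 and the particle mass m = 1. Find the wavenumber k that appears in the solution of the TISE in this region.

With E > V₀ the solution is oscillatory, ψ ∝ e^{±ikx} with k = √(2m(E − V₀))/ℏ.
k = √(2 × 1 × 14.84) = 5.448.

k = 5.45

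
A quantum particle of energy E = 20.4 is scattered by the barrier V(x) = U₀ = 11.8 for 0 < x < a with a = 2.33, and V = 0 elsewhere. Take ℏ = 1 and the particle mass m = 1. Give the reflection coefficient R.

R = 0.0109

E > U₀: inside the barrier k₂ = √(2m(E − U₀))/ℏ = 4.147, k₂a = 9.663.
Matching at both interfaces gives T⁻¹ = 1 + U₀² sin²(k₂a) / [4E(E − U₀)] = 1.011, hence T = 0.989.
R = 1 − T = 0.0109.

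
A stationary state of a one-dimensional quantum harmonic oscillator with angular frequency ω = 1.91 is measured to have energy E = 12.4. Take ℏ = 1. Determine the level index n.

n = 6

Invert E_n = (n + ½)ℏω: n = E/ℏω − ½ = 5.992, so n = 6.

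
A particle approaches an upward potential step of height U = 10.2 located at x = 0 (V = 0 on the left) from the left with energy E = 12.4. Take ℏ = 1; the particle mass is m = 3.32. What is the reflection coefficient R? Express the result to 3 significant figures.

The wavenumbers are k₁ = √(2mE)/ℏ = 9.074 on the left and k₂ = √(2m(E − U))/ℏ = 3.822 on the right.
Continuity of ψ and ψ′ at the step yields the reflection amplitude r = (k₁ − k₂)/(k₁ + k₂) = 0.4072; thus R = |r|² = 0.1659, T = 0.8341.

R = 0.166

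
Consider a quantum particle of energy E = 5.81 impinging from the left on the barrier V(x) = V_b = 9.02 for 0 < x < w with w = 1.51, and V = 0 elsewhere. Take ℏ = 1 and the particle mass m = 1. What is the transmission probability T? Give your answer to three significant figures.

E < V_b: inside the barrier ψ ∝ e^{±κx} with κ = √(2m(V_b − E))/ℏ = 2.534.
κw = 3.826, sinh(κw) = 22.93.
Matching ψ, ψ′ at both faces gives T = [1 + V_b² sinh²(κw) / (4E(V_b − E))]⁻¹ = 1/574.3 = 0.00174.

T = 0.00174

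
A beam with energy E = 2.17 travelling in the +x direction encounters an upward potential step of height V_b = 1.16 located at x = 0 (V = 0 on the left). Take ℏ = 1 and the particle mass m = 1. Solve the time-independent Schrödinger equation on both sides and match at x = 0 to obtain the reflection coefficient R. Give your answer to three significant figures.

On each side the TISE gives plane waves with k = √(2m(E − V))/ℏ: k₁ = √(2·1·2.17) = 2.083, k₂ = √(2·1·1.01) = 1.421.
Continuity of ψ and ψ′ at the step yields the reflection amplitude r = (k₁ − k₂)/(k₁ + k₂) = 0.1889; thus R = |r|² = 0.03568, T = 0.9643.

R = 0.0357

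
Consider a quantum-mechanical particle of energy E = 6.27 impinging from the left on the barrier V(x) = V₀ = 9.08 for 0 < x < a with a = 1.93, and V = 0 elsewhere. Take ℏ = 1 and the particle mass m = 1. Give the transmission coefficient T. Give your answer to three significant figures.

Since E < V₀ the interior solution is evanescent with decay constant κ = √(2m(V₀ − E))/ℏ = 2.371.
κa = 4.575, sinh(κa) = 48.53.
The exact tunnelling result is T⁻¹ = 1 + V₀² sinh²(κa) / [4E(V₀ − E)] = 2756, so T = 0.000363.

T = 0.000363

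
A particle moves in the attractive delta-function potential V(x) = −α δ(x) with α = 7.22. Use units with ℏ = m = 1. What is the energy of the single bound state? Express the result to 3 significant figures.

E = -26.1

For x ≠ 0 the bound state is ψ ∝ e^{−κ|x|}; integrating the TISE across the delta gives the cusp condition 2κ = 2mα/ℏ², so κ = 7.220.
Then E = −ℏ²κ²/(2m) = −mα²/(2ℏ²) = -26.06.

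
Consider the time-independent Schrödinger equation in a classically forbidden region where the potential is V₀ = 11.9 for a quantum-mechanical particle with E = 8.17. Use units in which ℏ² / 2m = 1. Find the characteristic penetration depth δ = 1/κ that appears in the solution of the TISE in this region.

Since E < V₀ the TISE in this region is ψ'' = κ²ψ with κ = √(2m(V₀ − E))/ℏ.
κ = √(2 × 0.5 × 3.73) = 1.931. The penetration depth is δ = 1/κ = 0.518.

δ = 0.518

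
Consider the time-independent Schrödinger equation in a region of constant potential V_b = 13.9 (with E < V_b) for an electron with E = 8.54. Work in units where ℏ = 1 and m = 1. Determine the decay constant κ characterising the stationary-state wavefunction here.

κ = 3.27

Since E < V_b the TISE in this region is ψ'' = κ²ψ with κ = √(2m(V_b − E))/ℏ.
κ = √(2 × 1 × 5.36) = 3.274.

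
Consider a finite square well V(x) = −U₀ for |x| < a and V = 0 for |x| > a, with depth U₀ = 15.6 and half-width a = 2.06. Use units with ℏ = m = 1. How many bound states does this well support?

N = 8

Define the well-strength parameter z₀ = (a/ℏ)√(2mU₀) = 2.06 × √(2·1·15.6) = 11.51.
The even/odd transcendental equations gain one root per π/2 in z₀, giving N = 1 + ⌊2z₀/π⌋ = 1 + ⌊7.325⌋ = 8.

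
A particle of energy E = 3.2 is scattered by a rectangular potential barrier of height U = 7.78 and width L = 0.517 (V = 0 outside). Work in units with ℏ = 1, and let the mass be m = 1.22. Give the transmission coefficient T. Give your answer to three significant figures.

T = 0.115

E < U: inside the barrier ψ ∝ e^{±κx} with κ = √(2m(U − E))/ℏ = 3.343.
κL = 1.728, sinh(κL) = 2.727.
The exact tunnelling result is T⁻¹ = 1 + U² sinh²(κL) / [4E(U − E)] = 8.677, so T = 0.115.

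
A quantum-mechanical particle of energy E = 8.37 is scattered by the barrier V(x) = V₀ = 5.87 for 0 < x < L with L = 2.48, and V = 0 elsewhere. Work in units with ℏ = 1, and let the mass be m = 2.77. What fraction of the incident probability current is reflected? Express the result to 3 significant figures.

Above the barrier the interior wavenumber is k₂ = √(2m(E − V₀))/ℏ = 3.722, giving phase k₂L = 9.229.
T = [1 + V₀² sin²(k₂L) / (4E(E − V₀))]⁻¹ = 1/1.016 = 0.985.
R = 1 − T = 0.0153.

R = 0.0153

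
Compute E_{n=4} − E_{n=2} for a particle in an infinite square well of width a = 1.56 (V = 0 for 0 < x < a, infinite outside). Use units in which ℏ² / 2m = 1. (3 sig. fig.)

E_n = n²π²ℏ²/(2ma²), so ΔE = (4² − 2²) π²ℏ²/(2ma²).
ΔE = 12 × π² / (2 × 0.5 × 1.56²) = 48.67.

ΔE = 48.7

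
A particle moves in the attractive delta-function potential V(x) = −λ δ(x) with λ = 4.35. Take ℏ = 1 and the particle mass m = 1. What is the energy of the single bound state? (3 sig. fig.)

E = -9.46

The bound state is ψ(x) = √κ e^{−κ|x|}. The derivative jump ψ'(0⁺) − ψ'(0⁻) = −(2mλ/ℏ²)ψ(0) fixes κ = mλ/ℏ² = 4.350.
Then E = −ℏ²κ²/(2m) = −mλ²/(2ℏ²) = -9.461.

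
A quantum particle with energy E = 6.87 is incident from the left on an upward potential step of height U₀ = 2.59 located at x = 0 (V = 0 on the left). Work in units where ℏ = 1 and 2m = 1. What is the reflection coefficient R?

R = 0.0139

On each side the TISE gives plane waves with k = √(2m(E − V))/ℏ: k₁ = √(2·½·6.87) = 2.621, k₂ = √(2·½·4.28) = 2.069.
Matching ψ and ψ′ at x = 0 gives r = (k₁ − k₂)/(k₁ + k₂), so R = r² = 0.01387 and T = 1 − R = 0.9861.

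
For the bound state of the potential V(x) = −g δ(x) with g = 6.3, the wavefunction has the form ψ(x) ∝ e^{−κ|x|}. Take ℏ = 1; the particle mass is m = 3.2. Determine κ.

Integrate −(ℏ²/2m)ψ'' − gδ(x)ψ = Eψ from −ε to +ε: the ψ'' term gives ψ'(0⁺) − ψ'(0⁻) and the δ term gives −(2mg/ℏ²)ψ(0).
With ψ ∝ e^{−κ|x|} this yields −2κ = −2mg/ℏ², so κ = mg/ℏ² = 20.16.

κ = 20.2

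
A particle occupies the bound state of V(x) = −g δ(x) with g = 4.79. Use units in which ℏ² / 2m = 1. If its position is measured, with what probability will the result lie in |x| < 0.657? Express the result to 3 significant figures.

The normalised bound state is ψ = √κ e^{−κ|x|} with κ = mg/ℏ² = 2.395.
P(|x| < d) = ∫_{−d}^{d} κ e^{−2κ|x|} dx = 1 − e^{−2κd} = 1 − e^{−3.147} = 0.9570.

P = 0.957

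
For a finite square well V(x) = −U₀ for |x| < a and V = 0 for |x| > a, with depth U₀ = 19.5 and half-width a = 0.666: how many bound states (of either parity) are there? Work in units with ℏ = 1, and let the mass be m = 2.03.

Define the well-strength parameter z₀ = (a/ℏ)√(2mU₀) = 0.666 × √(2·2.03·19.5) = 5.926.
The even/odd transcendental equations gain one root per π/2 in z₀, giving N = 1 + ⌊2z₀/π⌋ = 1 + ⌊3.773⌋ = 4.

N = 4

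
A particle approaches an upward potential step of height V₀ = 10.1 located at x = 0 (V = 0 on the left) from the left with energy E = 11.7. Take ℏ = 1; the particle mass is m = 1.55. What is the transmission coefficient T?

T = 0.788

The wavenumbers are k₁ = √(2mE)/ℏ = 6.022 on the left and k₂ = √(2m(E − V₀))/ℏ = 2.227 on the right.
Continuity of ψ and ψ′ at the step yields the reflection amplitude r = (k₁ − k₂)/(k₁ + k₂) = 0.4601; thus R = |r|² = 0.2117, T = 0.7883.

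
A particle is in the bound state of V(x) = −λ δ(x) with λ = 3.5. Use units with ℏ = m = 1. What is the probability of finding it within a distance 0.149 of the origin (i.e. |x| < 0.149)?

P = 0.648

The normalised bound state is ψ = √κ e^{−κ|x|} with κ = mλ/ℏ² = 3.500.
P(|x| < d) = ∫_{−d}^{d} κ e^{−2κ|x|} dx = 1 − e^{−2κd} = 1 − e^{−1.043} = 0.6476.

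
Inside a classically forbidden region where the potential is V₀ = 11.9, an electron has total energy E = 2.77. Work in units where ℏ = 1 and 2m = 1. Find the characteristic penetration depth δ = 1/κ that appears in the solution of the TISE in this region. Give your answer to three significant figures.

Since E < V₀ the TISE in this region is ψ'' = κ²ψ with κ = √(2m(V₀ − E))/ℏ.
κ = √(2 × 0.5 × 9.13) = 3.022. The penetration depth is δ = 1/κ = 0.331.

δ = 0.331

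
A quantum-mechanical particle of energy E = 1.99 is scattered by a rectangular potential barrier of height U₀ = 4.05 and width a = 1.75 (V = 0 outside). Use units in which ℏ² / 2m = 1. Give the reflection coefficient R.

R = 0.974

E < U₀: inside the barrier ψ ∝ e^{±κx} with κ = √(2m(U₀ − E))/ℏ = 1.435.
κa = 2.512, sinh(κa) = 6.123.
Matching ψ, ψ′ at both faces gives T = [1 + U₀² sinh²(κa) / (4E(U₀ − E))]⁻¹ = 1/38.50 = 0.0260.
R = 1 − T = 0.974.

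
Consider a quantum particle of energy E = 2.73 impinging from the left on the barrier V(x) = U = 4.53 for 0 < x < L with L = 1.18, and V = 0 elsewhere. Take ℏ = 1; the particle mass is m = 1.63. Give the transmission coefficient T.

T = 0.0125

Since E < U the interior solution is evanescent with decay constant κ = √(2m(U − E))/ℏ = 2.422.
κL = 2.858, sinh(κL) = 8.688.
Matching ψ, ψ′ at both faces gives T = [1 + U² sinh²(κL) / (4E(U − E))]⁻¹ = 1/79.81 = 0.0125.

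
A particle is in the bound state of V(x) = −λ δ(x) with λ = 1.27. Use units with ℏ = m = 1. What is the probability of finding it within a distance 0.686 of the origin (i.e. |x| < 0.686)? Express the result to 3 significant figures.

The normalised bound state is ψ = √κ e^{−κ|x|} with κ = mλ/ℏ² = 1.270.
P(|x| < d) = ∫_{−d}^{d} κ e^{−2κ|x|} dx = 1 − e^{−2κd} = 1 − e^{−1.742} = 0.8249.

P = 0.825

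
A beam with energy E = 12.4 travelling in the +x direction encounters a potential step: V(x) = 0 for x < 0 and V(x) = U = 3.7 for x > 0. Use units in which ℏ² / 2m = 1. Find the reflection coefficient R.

On each side the TISE gives plane waves with k = √(2m(E − V))/ℏ: k₁ = √(2·½·12.4) = 3.521, k₂ = √(2·½·8.7) = 2.950.
Continuity of ψ and ψ′ at the step yields the reflection amplitude r = (k₁ − k₂)/(k₁ + k₂) = 0.08836; thus R = |r|² = 0.007808, T = 0.9922.

R = 0.00781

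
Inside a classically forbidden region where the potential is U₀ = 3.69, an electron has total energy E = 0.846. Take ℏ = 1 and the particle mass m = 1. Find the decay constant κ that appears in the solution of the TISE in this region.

κ = 2.38

Since E < U₀ the TISE in this region is ψ'' = κ²ψ with κ = √(2m(U₀ − E))/ℏ.
κ = √(2 × 1 × 2.844) = 2.385.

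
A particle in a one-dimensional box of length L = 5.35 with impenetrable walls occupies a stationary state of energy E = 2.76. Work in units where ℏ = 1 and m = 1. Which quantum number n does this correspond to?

n = 4

For an infinite well E_n = n²π²ℏ²/(2mL²), so n = (L/πℏ)√(2mE).
n = (5.35/π) × √(2 × 1 × 2.76) = 4.001 → n = 4.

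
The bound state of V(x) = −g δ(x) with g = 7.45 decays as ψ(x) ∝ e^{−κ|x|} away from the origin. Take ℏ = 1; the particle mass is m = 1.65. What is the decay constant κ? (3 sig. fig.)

κ = 12.3

Integrate −(ℏ²/2m)ψ'' − gδ(x)ψ = Eψ from −ε to +ε: the ψ'' term gives ψ'(0⁺) − ψ'(0⁻) and the δ term gives −(2mg/ℏ²)ψ(0).
With ψ ∝ e^{−κ|x|} this yields −2κ = −2mg/ℏ², so κ = mg/ℏ² = 12.29.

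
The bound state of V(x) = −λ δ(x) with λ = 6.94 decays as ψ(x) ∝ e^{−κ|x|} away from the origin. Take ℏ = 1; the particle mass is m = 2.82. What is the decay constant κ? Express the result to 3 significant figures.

Integrating the TISE across x = 0 gives the cusp condition ψ'(0⁺) − ψ'(0⁻) = −(2mλ/ℏ²)ψ(0).
With ψ ∝ e^{−κ|x|} this yields −2κ = −2mλ/ℏ², so κ = mλ/ℏ² = 19.57.

κ = 19.6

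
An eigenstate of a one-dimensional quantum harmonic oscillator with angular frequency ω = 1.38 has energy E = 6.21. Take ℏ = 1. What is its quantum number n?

n = 4

Invert E_n = (n + ½)ℏω: n = E/ℏω − ½ = 4.000, so n = 4.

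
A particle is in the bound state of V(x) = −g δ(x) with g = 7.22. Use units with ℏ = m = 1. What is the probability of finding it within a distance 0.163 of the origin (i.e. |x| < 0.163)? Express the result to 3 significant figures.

P = 0.905

The normalised bound state is ψ = √κ e^{−κ|x|} with κ = mg/ℏ² = 7.220.
P(|x| < d) = ∫_{−d}^{d} κ e^{−2κ|x|} dx = 1 − e^{−2κd} = 1 − e^{−2.354} = 0.9050.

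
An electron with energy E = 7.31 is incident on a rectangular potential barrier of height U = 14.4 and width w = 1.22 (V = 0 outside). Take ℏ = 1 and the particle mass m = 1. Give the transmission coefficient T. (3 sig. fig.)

T = 0.000409

Since E < U the interior solution is evanescent with decay constant κ = √(2m(U − E))/ℏ = 3.766.
κw = 4.594, sinh(κw) = 49.44.
Matching ψ, ψ′ at both faces gives T = [1 + U² sinh²(κw) / (4E(U − E))]⁻¹ = 1/2446 = 0.000409.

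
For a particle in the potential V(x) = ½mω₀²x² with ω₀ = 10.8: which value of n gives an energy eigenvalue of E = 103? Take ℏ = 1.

Invert E_n = (n + ½)ℏω₀: n = E/ℏω₀ − ½ = 9.037, so n = 9.

n = 9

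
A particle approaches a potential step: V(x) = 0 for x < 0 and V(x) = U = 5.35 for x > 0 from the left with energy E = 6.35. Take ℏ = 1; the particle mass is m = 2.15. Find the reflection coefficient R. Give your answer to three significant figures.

R = 0.186

The wavenumbers are k₁ = √(2mE)/ℏ = 5.225 on the left and k₂ = √(2m(E − U))/ℏ = 2.074 on the right.
Matching ψ and ψ′ at x = 0 gives r = (k₁ − k₂)/(k₁ + k₂), so R = r² = 0.1865 and T = 1 − R = 0.8135.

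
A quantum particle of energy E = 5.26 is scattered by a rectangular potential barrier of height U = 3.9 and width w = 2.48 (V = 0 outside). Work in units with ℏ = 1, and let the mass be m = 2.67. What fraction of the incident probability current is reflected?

E > U: inside the barrier k₂ = √(2m(E − U))/ℏ = 2.695, k₂w = 6.683.
Matching at both interfaces gives T⁻¹ = 1 + U² sin²(k₂w) / [4E(E − U)] = 1.081, hence T = 0.925.
R = 1 − T = 0.0746.

R = 0.0746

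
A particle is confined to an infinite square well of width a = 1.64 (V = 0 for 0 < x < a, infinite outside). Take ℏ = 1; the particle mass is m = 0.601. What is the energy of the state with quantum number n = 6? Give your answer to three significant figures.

E = 110

The infinite-well eigenfunctions ψ_n = √(2/a) sin(nπx/a) vanish at both walls, giving E_n = n²π²ℏ²/(2ma²).
E_6 = 6² × π² / (2 × 0.601 × 1.64²) = 109.9.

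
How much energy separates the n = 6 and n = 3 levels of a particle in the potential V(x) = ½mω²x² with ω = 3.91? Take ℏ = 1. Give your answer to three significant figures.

E_n = ℏω(n + ½), so ΔE = (6 − 3) ℏω = 3 × 3.91 = 11.73.

ΔE = 11.7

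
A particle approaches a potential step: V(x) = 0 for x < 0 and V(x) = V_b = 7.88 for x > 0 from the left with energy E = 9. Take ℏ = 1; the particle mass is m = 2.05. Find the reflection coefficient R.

R = 0.229

The wavenumbers are k₁ = √(2mE)/ℏ = 6.075 on the left and k₂ = √(2m(E − V_b))/ℏ = 2.143 on the right.
Matching ψ and ψ′ at x = 0 gives r = (k₁ − k₂)/(k₁ + k₂), so R = r² = 0.2289 and T = 1 − R = 0.7711.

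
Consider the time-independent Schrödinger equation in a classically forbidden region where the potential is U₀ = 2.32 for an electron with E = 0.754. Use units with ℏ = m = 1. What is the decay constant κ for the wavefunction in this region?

κ = 1.77

Since E < U₀ the TISE in this region is ψ'' = κ²ψ with κ = √(2m(U₀ − E))/ℏ.
κ = √(2 × 1 × 1.566) = 1.770.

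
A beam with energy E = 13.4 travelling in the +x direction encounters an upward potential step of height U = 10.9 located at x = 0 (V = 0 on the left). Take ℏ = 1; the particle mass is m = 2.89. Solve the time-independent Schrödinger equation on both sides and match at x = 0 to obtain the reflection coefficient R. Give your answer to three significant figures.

R = 0.157

On each side the TISE gives plane waves with k = √(2m(E − V))/ℏ: k₁ = √(2·2.89·13.4) = 8.801, k₂ = √(2·2.89·2.5) = 3.801.
Continuity of ψ and ψ′ at the step yields the reflection amplitude r = (k₁ − k₂)/(k₁ + k₂) = 0.3967; thus R = |r|² = 0.1574, T = 0.8426.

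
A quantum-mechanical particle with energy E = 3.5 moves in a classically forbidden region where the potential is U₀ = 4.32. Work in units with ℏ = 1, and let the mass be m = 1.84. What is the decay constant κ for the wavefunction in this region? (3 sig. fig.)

κ = 1.74

Since E < U₀ the TISE in this region is ψ'' = κ²ψ with κ = √(2m(U₀ − E))/ℏ.
κ = √(2 × 1.84 × 0.82) = 1.737.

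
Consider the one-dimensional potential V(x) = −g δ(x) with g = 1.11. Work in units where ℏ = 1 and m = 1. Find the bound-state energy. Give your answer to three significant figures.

E = -0.616

The bound state is ψ(x) = √κ e^{−κ|x|}. The derivative jump ψ'(0⁺) − ψ'(0⁻) = −(2mg/ℏ²)ψ(0) fixes κ = mg/ℏ² = 1.110.
Then E = −ℏ²κ²/(2m) = −mg²/(2ℏ²) = -0.6161.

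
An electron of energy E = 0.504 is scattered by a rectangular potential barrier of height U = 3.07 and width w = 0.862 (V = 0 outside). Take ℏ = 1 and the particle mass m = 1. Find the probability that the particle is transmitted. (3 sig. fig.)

T = 0.0440

Since E < U the interior solution is evanescent with decay constant κ = √(2m(U − E))/ℏ = 2.265.
κw = 1.953, sinh(κw) = 3.453.
Matching ψ, ψ′ at both faces gives T = [1 + U² sinh²(κw) / (4E(U − E))]⁻¹ = 1/22.72 = 0.0440.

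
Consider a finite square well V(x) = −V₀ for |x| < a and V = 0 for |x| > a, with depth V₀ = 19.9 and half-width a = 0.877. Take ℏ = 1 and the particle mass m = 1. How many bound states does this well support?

Define the well-strength parameter z₀ = (a/ℏ)√(2mV₀) = 0.877 × √(2·1·19.9) = 5.533.
The even/odd transcendental equations gain one root per π/2 in z₀, giving N = 1 + ⌊2z₀/π⌋ = 1 + ⌊3.522⌋ = 4.

N = 4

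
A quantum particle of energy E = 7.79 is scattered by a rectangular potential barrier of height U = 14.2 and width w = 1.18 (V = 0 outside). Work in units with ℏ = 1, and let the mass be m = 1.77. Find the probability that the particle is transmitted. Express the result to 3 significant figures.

T = 0.0000520

E < U: inside the barrier ψ ∝ e^{±κx} with κ = √(2m(U − E))/ℏ = 4.764.
κw = 5.621, sinh(κw) = 138.1.
The exact tunnelling result is T⁻¹ = 1 + U² sinh²(κw) / [4E(U − E)] = 19250, so T = 0.0000520.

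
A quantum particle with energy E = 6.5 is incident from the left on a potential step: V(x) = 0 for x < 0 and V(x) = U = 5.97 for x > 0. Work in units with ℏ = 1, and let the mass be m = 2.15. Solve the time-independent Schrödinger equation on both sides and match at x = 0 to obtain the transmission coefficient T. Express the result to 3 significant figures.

On each side the TISE gives plane waves with k = √(2m(E − V))/ℏ: k₁ = √(2·2.15·6.5) = 5.287, k₂ = √(2·2.15·0.53) = 1.510.
Continuity of ψ and ψ′ at the step yields the reflection amplitude r = (k₁ − k₂)/(k₁ + k₂) = 0.5558; thus R = |r|² = 0.3089, T = 0.6911.

T = 0.691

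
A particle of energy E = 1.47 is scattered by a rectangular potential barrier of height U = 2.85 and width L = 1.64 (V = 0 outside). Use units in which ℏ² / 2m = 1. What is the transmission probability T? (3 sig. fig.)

E < U: inside the barrier ψ ∝ e^{±κx} with κ = √(2m(U − E))/ℏ = 1.175.
κL = 1.927, sinh(κL) = 3.360.
The exact tunnelling result is T⁻¹ = 1 + U² sinh²(κL) / [4E(U − E)] = 12.30, so T = 0.0813.

T = 0.0813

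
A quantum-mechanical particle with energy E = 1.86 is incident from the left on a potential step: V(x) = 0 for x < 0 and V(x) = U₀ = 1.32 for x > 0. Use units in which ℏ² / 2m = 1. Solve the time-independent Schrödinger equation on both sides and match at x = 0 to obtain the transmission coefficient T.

The wavenumbers are k₁ = √(2mE)/ℏ = 1.364 on the left and k₂ = √(2m(E − U₀))/ℏ = 0.7348 on the right.
Continuity of ψ and ψ′ at the step yields the reflection amplitude r = (k₁ − k₂)/(k₁ + k₂) = 0.2997; thus R = |r|² = 0.08982, T = 0.9102.

T = 0.910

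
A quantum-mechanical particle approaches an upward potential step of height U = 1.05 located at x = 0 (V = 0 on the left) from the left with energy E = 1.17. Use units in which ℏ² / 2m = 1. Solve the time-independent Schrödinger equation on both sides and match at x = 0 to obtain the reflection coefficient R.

R = 0.265

On each side the TISE gives plane waves with k = √(2m(E − V))/ℏ: k₁ = √(2·½·1.17) = 1.082, k₂ = √(2·½·0.12) = 0.3464.
Continuity of ψ and ψ′ at the step yields the reflection amplitude r = (k₁ − k₂)/(k₁ + k₂) = 0.5149; thus R = |r|² = 0.2651, T = 0.7349.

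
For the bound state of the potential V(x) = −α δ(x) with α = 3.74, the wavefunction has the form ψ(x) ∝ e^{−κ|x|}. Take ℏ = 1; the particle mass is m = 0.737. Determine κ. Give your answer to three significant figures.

Integrate −(ℏ²/2m)ψ'' − αδ(x)ψ = Eψ from −ε to +ε: the ψ'' term gives ψ'(0⁺) − ψ'(0⁻) and the δ term gives −(2mα/ℏ²)ψ(0).
With ψ ∝ e^{−κ|x|} this yields −2κ = −2mα/ℏ², so κ = mα/ℏ² = 2.756.

κ = 2.76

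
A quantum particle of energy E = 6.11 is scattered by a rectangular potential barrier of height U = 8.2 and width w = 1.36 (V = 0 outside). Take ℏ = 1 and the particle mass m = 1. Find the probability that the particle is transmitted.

Since E < U the interior solution is evanescent with decay constant κ = √(2m(U − E))/ℏ = 2.045.
κw = 2.781, sinh(κw) = 8.033.
Matching ψ, ψ′ at both faces gives T = [1 + U² sinh²(κw) / (4E(U − E))]⁻¹ = 1/85.94 = 0.0116.

T = 0.0116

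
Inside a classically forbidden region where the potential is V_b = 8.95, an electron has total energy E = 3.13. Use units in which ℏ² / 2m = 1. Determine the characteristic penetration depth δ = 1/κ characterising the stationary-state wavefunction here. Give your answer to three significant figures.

Since E < V_b the TISE in this region is ψ'' = κ²ψ with κ = √(2m(V_b − E))/ℏ.
κ = √(2 × 0.5 × 5.82) = 2.412. The penetration depth is δ = 1/κ = 0.415.

δ = 0.415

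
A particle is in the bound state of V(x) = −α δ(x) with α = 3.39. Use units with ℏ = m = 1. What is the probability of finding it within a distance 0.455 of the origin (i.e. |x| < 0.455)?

The normalised bound state is ψ = √κ e^{−κ|x|} with κ = mα/ℏ² = 3.390.
P(|x| < d) = ∫_{−d}^{d} κ e^{−2κ|x|} dx = 1 − e^{−2κd} = 1 − e^{−3.085} = 0.9543.

P = 0.954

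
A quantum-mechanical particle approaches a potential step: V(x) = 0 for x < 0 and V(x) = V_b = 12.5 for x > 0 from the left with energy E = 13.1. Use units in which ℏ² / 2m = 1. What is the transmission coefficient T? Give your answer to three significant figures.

On each side the TISE gives plane waves with k = √(2m(E − V))/ℏ: k₁ = √(2·½·13.1) = 3.619, k₂ = √(2·½·0.6) = 0.7746.
Continuity of ψ and ψ′ at the step yields the reflection amplitude r = (k₁ − k₂)/(k₁ + k₂) = 0.6474; thus R = |r|² = 0.4192, T = 0.5808.

T = 0.581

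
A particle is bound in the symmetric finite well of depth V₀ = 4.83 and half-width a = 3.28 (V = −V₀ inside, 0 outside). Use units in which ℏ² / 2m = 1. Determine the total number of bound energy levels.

N = 5

The dimensionless depth is z₀ = a√(2mV₀)/ℏ = 3.28 × √(4.830) = 7.209.
A new bound state (alternating even/odd) appears each time z₀ passes a multiple of π/2, so N = ⌊2z₀/π⌋ + 1 = ⌊4.589⌋ + 1 = 5.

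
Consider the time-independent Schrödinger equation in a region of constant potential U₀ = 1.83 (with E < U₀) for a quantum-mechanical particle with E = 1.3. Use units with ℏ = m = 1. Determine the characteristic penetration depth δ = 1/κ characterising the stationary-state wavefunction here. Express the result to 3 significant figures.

δ = 0.971

Since E < U₀ the TISE in this region is ψ'' = κ²ψ with κ = √(2m(U₀ − E))/ℏ.
κ = √(2 × 1 × 0.53) = 1.030. The penetration depth is δ = 1/κ = 0.971.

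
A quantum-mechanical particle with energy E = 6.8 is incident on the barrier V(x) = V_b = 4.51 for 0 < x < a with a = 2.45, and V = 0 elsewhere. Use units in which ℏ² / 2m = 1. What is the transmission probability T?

E > V_b: inside the barrier k₂ = √(2m(E − V_b))/ℏ = 1.513, k₂a = 3.708.
Matching at both interfaces gives T⁻¹ = 1 + V_b² sin²(k₂a) / [4E(E − V_b)] = 1.094, hence T = 0.914.

T = 0.914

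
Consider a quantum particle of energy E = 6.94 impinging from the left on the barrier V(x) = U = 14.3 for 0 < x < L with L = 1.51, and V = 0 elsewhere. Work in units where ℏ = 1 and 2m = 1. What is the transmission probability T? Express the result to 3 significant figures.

T = 0.00110

E < U: inside the barrier ψ ∝ e^{±κx} with κ = √(2m(U − E))/ℏ = 2.713.
κL = 4.097, sinh(κL) = 30.06.
Matching ψ, ψ′ at both faces gives T = [1 + U² sinh²(κL) / (4E(U − E))]⁻¹ = 1/905.2 = 0.00110.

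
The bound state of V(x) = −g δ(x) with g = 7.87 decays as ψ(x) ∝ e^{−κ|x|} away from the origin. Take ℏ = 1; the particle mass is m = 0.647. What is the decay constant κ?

κ = 5.09

Integrating the TISE across x = 0 gives the cusp condition ψ'(0⁺) − ψ'(0⁻) = −(2mg/ℏ²)ψ(0).
With ψ ∝ e^{−κ|x|} this yields −2κ = −2mg/ℏ², so κ = mg/ℏ² = 5.092.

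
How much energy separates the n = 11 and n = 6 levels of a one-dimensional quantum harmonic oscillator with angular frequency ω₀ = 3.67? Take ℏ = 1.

ΔE = 18.4

E_n = ℏω₀(n + ½), so ΔE = (11 − 6) ℏω₀ = 5 × 3.67 = 18.35.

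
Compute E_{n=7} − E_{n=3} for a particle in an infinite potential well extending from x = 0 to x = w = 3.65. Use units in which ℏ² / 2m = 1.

ΔE = 29.6

E_n = n²π²ℏ²/(2mw²), so ΔE = (7² − 3²) π²ℏ²/(2mw²).
ΔE = 40 × π² / (2 × 0.5 × 3.65²) = 29.63.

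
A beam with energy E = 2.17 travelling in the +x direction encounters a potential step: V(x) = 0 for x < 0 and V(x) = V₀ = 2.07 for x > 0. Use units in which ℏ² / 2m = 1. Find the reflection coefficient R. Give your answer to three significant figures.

R = 0.418

On each side the TISE gives plane waves with k = √(2m(E − V))/ℏ: k₁ = √(2·½·2.17) = 1.473, k₂ = √(2·½·0.1) = 0.3162.
Continuity of ψ and ψ′ at the step yields the reflection amplitude r = (k₁ − k₂)/(k₁ + k₂) = 0.6465; thus R = |r|² = 0.4180, T = 0.5820.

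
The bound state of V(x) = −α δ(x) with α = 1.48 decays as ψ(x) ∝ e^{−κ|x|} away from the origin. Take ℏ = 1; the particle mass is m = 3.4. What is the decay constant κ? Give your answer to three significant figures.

κ = 5.03

Integrate −(ℏ²/2m)ψ'' − αδ(x)ψ = Eψ from −ε to +ε: the ψ'' term gives ψ'(0⁺) − ψ'(0⁻) and the δ term gives −(2mα/ℏ²)ψ(0).
With ψ ∝ e^{−κ|x|} this yields −2κ = −2mα/ℏ², so κ = mα/ℏ² = 5.032.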